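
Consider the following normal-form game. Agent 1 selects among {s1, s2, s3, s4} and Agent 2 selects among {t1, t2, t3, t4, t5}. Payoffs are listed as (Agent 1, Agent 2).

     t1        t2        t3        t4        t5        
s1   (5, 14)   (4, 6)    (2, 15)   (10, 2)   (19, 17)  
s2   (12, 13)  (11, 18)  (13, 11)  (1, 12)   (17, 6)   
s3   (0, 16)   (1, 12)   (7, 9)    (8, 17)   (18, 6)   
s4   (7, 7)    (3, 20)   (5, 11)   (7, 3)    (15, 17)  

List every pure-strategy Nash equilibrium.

Check mutual best responses: a cell is a NE iff neither player can gain by unilaterally deviating.
Agent 1's best responses — vs t1: s2 (payoff 12); vs t2: s2 (payoff 11); vs t3: s2 (payoff 13); vs t4: s1 (payoff 10); vs t5: s1 (payoff 19).
Agent 2's best responses — vs s1: t5 (payoff 17); vs s2: t2 (payoff 18); vs s3: t4 (payoff 17); vs s4: t2 (payoff 20).
Mutual best responses occur at (s1, t5) and (s2, t2); at each, neither player gains by switching.

(s1, t5) and (s2, t2)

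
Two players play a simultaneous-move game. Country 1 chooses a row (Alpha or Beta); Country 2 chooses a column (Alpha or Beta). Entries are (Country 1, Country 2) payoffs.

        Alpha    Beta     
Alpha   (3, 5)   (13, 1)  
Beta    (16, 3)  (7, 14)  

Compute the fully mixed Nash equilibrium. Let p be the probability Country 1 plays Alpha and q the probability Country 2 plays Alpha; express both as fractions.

In a mixed NE each player is indifferent between their pure strategies, so the opponent's mix sets the indifference.
Country 2 indifferent between Alpha and Beta: p·5 + (1−p)·3 = p·1 + (1−p)·14 ⟹ 3 + 2p = 14 + (-13)p ⟹ p = 11/15.
Country 1 indifferent between Alpha and Beta: q·3 + (1−q)·13 = q·16 + (1−q)·7 ⟹ 13 + (-10)q = 7 + 9q ⟹ q = 6/19.

p = 11/15, q = 6/19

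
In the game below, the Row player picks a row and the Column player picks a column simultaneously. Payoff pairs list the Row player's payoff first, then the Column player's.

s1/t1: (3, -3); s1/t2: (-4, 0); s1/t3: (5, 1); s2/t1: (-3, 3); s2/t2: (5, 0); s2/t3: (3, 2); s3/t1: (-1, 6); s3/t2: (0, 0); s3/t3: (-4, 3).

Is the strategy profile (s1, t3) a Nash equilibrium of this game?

Yes

Holding the Column player at t3: the Row player gets 5 from s1, versus 3 from s2, -4 from s3. No profitable deviation for the Row player.
Holding the Row player at s1: the Column player gets 1 from t3, versus -3 from t1, 0 from t2. No profitable deviation for the Column player either.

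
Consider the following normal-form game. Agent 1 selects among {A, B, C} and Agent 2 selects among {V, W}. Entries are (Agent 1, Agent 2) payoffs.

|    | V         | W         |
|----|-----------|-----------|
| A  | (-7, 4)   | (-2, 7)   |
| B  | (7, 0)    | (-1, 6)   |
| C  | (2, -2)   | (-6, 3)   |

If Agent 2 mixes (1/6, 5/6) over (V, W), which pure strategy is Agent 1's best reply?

Compute Agent 1's expected payoff from each pure strategy against the given mix.
A: (1/6)·(-7) + (5/6)·(-2) = -17/6
B: (1/6)·7 + (5/6)·(-1) = 1/3
C: (1/6)·2 + (5/6)·(-6) = -14/3
Highest expected payoff is 1/3, from B.

B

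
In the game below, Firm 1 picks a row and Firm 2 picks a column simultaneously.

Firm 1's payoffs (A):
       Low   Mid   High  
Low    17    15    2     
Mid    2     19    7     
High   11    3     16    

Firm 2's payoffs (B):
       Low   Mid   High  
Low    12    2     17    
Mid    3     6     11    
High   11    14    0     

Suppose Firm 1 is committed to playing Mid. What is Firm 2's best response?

High

With Firm 1 fixed at Mid, Firm 2's payoffs are: Low → 3, Mid → 6, High → 11.
The maximum is 11, achieved by High.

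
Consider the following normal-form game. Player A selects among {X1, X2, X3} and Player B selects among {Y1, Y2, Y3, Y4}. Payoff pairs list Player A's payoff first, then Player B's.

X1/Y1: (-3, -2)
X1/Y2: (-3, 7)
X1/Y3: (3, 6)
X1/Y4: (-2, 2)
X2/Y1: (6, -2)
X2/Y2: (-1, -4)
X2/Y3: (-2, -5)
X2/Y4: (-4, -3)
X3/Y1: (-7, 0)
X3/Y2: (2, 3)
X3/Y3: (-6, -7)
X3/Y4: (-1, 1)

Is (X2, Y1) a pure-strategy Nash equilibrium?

Yes

Holding Player B at Y1: Player A gets 6 from X2, versus -3 from X1, -7 from X3. No profitable deviation for Player A.
Holding Player A at X2: Player B gets -2 from Y1, versus -4 from Y2, -5 from Y3, -3 from Y4. No profitable deviation for Player B either.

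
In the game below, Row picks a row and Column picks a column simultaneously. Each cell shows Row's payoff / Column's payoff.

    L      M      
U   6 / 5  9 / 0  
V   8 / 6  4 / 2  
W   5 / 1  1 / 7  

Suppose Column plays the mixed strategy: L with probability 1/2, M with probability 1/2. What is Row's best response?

U

Row's best reply maximizes expected payoff against the mix.
U: (1/2)·6 + (1/2)·9 = 15/2
V: (1/2)·8 + (1/2)·4 = 6
W: (1/2)·5 + (1/2)·1 = 3
Highest expected payoff is 15/2, from U.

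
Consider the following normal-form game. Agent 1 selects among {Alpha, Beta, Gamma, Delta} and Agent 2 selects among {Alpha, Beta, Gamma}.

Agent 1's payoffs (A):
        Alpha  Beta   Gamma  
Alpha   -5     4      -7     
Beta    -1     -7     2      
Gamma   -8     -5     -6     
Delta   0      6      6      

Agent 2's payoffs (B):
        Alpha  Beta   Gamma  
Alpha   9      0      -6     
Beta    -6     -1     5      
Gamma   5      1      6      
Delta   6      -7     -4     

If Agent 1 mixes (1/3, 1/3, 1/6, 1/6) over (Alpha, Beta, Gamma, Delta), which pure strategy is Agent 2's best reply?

Alpha

Compute Agent 2's expected payoff from each pure strategy against the given mix.
Alpha: (1/3)·9 + (1/3)·(-6) + (1/6)·5 + (1/6)·6 = 17/6
Beta: (1/3)·0 + (1/3)·(-1) + (1/6)·1 + (1/6)·(-7) = -4/3
Gamma: (1/3)·(-6) + (1/3)·5 + (1/6)·6 + (1/6)·(-4) = 0
Highest expected payoff is 17/6, from Alpha.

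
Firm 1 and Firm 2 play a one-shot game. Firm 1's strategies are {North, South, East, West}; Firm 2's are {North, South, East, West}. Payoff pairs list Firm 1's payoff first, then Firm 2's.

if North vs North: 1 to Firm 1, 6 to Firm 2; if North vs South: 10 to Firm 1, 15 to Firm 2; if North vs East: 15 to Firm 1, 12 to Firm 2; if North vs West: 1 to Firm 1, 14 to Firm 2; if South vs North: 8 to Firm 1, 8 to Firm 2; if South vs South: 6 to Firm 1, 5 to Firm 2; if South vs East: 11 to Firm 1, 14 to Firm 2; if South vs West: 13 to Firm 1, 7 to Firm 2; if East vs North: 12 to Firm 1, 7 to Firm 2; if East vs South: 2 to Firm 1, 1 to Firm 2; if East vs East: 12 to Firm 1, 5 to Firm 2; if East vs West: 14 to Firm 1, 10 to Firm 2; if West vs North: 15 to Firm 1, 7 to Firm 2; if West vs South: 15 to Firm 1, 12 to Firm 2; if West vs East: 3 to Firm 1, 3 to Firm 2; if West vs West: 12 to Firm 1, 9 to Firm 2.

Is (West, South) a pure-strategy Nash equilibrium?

Holding Firm 2 at South: Firm 1 gets 15 from West, versus 10 from North, 6 from South, 2 from East. No profitable deviation for Firm 1.
Holding Firm 1 at West: Firm 2 gets 12 from South, versus 7 from North, 3 from East, 9 from West. No profitable deviation for Firm 2 either.

Yes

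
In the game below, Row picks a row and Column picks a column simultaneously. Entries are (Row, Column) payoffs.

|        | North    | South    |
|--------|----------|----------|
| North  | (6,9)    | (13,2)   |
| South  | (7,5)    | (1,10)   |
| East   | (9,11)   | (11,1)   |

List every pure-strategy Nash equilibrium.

Check mutual best responses: a cell is a NE iff neither player can gain by unilaterally deviating.
Row's best responses — vs North: East (payoff 9); vs South: North (payoff 13).
Column's best responses — vs North: North (payoff 9); vs South: South (payoff 10); vs East: North (payoff 11).
The only mutual best response is (East, North); neither player gains by switching there.

(East, North)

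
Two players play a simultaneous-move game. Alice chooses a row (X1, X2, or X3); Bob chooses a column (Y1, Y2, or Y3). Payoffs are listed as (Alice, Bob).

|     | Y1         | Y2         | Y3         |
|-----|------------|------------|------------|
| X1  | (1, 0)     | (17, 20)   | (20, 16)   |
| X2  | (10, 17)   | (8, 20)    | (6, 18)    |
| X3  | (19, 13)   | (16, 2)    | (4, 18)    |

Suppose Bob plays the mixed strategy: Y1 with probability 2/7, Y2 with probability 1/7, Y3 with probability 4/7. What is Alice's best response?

X1

Alice's best reply maximizes expected payoff against the mix.
X1: (2/7)·1 + (1/7)·17 + (4/7)·20 = 99/7
X2: (2/7)·10 + (1/7)·8 + (4/7)·6 = 52/7
X3: (2/7)·19 + (1/7)·16 + (4/7)·4 = 10
Highest expected payoff is 99/7, from X1.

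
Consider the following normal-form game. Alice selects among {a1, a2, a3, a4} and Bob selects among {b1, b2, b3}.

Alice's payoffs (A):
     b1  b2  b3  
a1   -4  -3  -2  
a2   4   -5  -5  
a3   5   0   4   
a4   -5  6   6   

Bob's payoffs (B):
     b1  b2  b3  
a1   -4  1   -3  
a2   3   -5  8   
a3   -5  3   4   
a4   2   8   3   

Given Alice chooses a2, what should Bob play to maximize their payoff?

b3

With Alice fixed at a2, Bob's payoffs are: b1 → 3, b2 → -5, b3 → 8.
The maximum is 8, achieved by b3.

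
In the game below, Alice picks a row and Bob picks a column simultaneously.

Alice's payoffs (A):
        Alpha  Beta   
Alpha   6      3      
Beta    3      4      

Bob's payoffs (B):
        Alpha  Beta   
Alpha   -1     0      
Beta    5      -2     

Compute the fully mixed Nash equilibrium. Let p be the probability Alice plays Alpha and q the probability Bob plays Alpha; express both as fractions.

p = 7/8, q = 1/4

Each player's mixing probability is pinned down by making the *other* player indifferent.
Bob indifferent between Alpha and Beta: p·(-1) + (1−p)·5 = p·0 + (1−p)·(-2) ⟹ 5 + (-6)p = (-2) + 2p ⟹ p = 7/8.
Alice indifferent between Alpha and Beta: q·6 + (1−q)·3 = q·3 + (1−q)·4 ⟹ 3 + 3q = 4 + (-1)q ⟹ q = 1/4.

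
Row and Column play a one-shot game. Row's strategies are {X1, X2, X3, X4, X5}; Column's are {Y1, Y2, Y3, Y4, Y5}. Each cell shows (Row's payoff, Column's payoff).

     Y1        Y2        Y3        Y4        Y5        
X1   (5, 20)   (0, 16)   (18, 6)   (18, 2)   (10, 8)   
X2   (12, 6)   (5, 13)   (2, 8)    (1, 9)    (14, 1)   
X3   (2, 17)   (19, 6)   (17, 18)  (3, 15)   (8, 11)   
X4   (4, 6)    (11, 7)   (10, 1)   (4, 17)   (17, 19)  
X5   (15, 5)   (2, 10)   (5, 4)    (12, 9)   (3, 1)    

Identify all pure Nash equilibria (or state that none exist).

Check mutual best responses: a cell is a NE iff neither player can gain by unilaterally deviating.
Row's best responses — vs Y1: X5 (payoff 15); vs Y2: X3 (payoff 19); vs Y3: X1 (payoff 18); vs Y4: X1 (payoff 18); vs Y5: X4 (payoff 17).
Column's best responses — vs X1: Y1 (payoff 20); vs X2: Y2 (payoff 13); vs X3: Y3 (payoff 18); vs X4: Y5 (payoff 19); vs X5: Y2 (payoff 10).
The only mutual best response is (X4, Y5); neither player gains by switching there.

(X4, Y5)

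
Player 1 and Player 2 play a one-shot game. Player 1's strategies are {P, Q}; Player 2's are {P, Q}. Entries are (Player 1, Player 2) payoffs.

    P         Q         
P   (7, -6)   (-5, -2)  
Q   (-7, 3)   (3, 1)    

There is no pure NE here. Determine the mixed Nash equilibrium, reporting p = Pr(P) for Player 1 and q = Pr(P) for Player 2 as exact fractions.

p = 1/3, q = 4/11

In a mixed NE each player is indifferent between their pure strategies, so the opponent's mix sets the indifference.
Player 2 indifferent between P and Q: p·(-6) + (1−p)·3 = p·(-2) + (1−p)·1 ⟹ 3 + (-9)p = 1 + (-3)p ⟹ p = 1/3.
Player 1 indifferent between P and Q: q·7 + (1−q)·(-5) = q·(-7) + (1−q)·3 ⟹ (-5) + 12q = 3 + (-10)q ⟹ q = 4/11.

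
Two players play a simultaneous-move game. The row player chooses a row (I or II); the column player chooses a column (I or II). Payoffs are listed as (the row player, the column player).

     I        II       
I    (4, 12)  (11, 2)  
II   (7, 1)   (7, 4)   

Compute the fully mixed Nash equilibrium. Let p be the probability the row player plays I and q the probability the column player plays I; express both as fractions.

In a mixed NE each player is indifferent between their pure strategies, so the opponent's mix sets the indifference.
The column player indifferent between I and II: p·12 + (1−p)·1 = p·2 + (1−p)·4 ⟹ 1 + 11p = 4 + (-2)p ⟹ p = 3/13.
The row player indifferent between I and II: q·4 + (1−q)·11 = q·7 + (1−q)·7 ⟹ 11 + (-7)q = 7 + 0q ⟹ q = 4/7.

p = 3/13, q = 4/7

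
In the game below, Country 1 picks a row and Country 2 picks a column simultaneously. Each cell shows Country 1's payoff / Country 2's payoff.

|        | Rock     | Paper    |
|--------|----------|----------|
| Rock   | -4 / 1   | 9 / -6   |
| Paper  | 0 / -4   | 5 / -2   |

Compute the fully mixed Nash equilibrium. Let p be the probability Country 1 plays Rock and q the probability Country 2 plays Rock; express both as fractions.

p = 2/9, q = 1/2

In a mixed NE each player is indifferent between their pure strategies, so the opponent's mix sets the indifference.
Country 2 indifferent between Rock and Paper: p·1 + (1−p)·(-4) = p·(-6) + (1−p)·(-2) ⟹ (-4) + 5p = (-2) + (-4)p ⟹ p = 2/9.
Country 1 indifferent between Rock and Paper: q·(-4) + (1−q)·9 = q·0 + (1−q)·5 ⟹ 9 + (-13)q = 5 + (-5)q ⟹ q = 1/2.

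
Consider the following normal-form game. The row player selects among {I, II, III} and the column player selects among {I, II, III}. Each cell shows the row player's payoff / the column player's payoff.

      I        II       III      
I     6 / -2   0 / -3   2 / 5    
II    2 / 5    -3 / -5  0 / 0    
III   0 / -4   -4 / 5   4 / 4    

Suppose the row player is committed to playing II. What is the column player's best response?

With the row player fixed at II, the column player's payoffs are: I → 5, II → -5, III → 0.
The maximum is 5, achieved by I.

I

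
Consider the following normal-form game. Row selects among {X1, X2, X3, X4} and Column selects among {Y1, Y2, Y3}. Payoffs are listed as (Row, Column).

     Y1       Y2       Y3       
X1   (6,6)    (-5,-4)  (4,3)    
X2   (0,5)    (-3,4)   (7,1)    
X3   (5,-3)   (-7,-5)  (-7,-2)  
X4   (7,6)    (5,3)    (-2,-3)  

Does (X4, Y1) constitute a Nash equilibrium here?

Yes

Holding Column at Y1: Row gets 7 from X4, versus 6 from X1, 0 from X2, 5 from X3. No profitable deviation for Row.
Holding Row at X4: Column gets 6 from Y1, versus 3 from Y2, -3 from Y3. No profitable deviation for Column either.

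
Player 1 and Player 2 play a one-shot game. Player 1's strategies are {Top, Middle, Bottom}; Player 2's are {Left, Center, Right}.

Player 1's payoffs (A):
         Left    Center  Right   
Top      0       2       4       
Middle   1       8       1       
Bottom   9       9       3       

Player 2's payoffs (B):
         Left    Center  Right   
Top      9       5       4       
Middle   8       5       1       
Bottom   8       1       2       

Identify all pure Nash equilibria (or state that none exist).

A profile is a Nash equilibrium when each player is best-responding to the other.
Player 1's best responses — vs Left: Bottom (payoff 9); vs Center: Bottom (payoff 9); vs Right: Top (payoff 4).
Player 2's best responses — vs Top: Left (payoff 9); vs Middle: Left (payoff 8); vs Bottom: Left (payoff 8).
The only mutual best response is (Bottom, Left); neither player gains by switching there.

(Bottom, Left)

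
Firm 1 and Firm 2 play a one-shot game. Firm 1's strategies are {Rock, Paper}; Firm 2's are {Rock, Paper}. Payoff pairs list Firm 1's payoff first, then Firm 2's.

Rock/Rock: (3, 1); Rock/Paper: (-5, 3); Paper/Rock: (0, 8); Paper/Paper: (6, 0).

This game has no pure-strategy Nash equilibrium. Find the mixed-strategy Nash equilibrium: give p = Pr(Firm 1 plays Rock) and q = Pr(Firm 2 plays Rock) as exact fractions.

p = 4/5, q = 11/14

In a mixed NE each player is indifferent between their pure strategies, so the opponent's mix sets the indifference.
Firm 2 indifferent between Rock and Paper: p·1 + (1−p)·8 = p·3 + (1−p)·0 ⟹ 8 + (-7)p = 0 + 3p ⟹ p = 4/5.
Firm 1 indifferent between Rock and Paper: q·3 + (1−q)·(-5) = q·0 + (1−q)·6 ⟹ (-5) + 8q = 6 + (-6)q ⟹ q = 11/14.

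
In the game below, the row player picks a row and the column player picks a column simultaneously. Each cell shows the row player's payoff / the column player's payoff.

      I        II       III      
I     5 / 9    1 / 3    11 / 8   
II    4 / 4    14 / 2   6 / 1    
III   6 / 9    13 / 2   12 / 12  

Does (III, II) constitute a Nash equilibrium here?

Holding the column player at II: the row player gets 13 from III but could get 14 by switching to II. The row player has a profitable deviation.

No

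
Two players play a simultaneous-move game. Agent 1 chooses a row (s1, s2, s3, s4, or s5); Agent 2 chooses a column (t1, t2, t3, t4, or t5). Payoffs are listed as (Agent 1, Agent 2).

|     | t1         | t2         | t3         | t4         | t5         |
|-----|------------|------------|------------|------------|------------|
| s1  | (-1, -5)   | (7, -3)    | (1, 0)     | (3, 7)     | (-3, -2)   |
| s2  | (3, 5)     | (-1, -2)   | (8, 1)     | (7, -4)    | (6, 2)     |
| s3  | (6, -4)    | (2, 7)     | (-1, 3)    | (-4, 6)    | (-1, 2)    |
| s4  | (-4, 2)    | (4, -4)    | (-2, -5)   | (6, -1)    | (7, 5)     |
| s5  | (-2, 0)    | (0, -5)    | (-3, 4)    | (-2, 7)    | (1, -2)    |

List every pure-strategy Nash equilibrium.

Check mutual best responses: a cell is a NE iff neither player can gain by unilaterally deviating.
Agent 1's best responses — vs t1: s3 (payoff 6); vs t2: s1 (payoff 7); vs t3: s2 (payoff 8); vs t4: s2 (payoff 7); vs t5: s4 (payoff 7).
Agent 2's best responses — vs s1: t4 (payoff 7); vs s2: t1 (payoff 5); vs s3: t2 (payoff 7); vs s4: t5 (payoff 5); vs s5: t4 (payoff 7).
The only mutual best response is (s4, t5); neither player gains by switching there.

(s4, t5)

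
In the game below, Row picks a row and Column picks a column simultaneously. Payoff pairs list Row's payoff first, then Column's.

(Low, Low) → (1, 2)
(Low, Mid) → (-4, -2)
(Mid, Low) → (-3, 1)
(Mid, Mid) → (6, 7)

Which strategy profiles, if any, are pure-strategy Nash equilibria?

A profile is a Nash equilibrium when each player is best-responding to the other.
Row's best responses — vs Low: Low (payoff 1); vs Mid: Mid (payoff 6).
Column's best responses — vs Low: Low (payoff 2); vs Mid: Mid (payoff 7).
Mutual best responses occur at (Low, Low) and (Mid, Mid); at each, neither player gains by switching.

(Low, Low) and (Mid, Mid)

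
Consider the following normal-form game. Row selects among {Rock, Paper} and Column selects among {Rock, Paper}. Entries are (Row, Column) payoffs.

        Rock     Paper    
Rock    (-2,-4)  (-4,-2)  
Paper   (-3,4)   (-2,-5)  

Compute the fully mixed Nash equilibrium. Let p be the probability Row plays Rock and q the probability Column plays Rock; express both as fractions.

In a mixed NE each player is indifferent between their pure strategies, so the opponent's mix sets the indifference.
Column indifferent between Rock and Paper: p·(-4) + (1−p)·4 = p·(-2) + (1−p)·(-5) ⟹ 4 + (-8)p = (-5) + 3p ⟹ p = 9/11.
Row indifferent between Rock and Paper: q·(-2) + (1−q)·(-4) = q·(-3) + (1−q)·(-2) ⟹ (-4) + 2q = (-2) + (-1)q ⟹ q = 2/3.

p = 9/11, q = 2/3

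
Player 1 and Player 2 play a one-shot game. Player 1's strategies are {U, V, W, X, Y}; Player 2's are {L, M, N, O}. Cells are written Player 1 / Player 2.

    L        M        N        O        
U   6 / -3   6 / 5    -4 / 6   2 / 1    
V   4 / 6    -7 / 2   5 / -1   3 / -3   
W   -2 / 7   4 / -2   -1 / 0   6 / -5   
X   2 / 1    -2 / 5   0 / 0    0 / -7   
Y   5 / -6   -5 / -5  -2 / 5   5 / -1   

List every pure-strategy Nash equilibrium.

Find each player's best response to every opponent strategy; NE are the intersections.
Player 1's best responses — vs L: U (payoff 6); vs M: U (payoff 6); vs N: V (payoff 5); vs O: W (payoff 6).
Player 2's best responses — vs U: N (payoff 6); vs V: L (payoff 6); vs W: L (payoff 7); vs X: M (payoff 5); vs Y: N (payoff 5).
No cell has both players best-responding. For instance, Player 1's best reply to O is W, but against W Player 2 prefers L over O.

There is no pure-strategy Nash equilibrium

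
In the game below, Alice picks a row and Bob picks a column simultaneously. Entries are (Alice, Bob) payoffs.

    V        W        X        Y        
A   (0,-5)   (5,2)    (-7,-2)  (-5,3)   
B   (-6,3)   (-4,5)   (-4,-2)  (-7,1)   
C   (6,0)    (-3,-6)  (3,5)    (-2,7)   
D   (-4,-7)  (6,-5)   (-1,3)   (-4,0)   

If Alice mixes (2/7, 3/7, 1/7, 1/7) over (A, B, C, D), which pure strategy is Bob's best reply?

Compute Bob's expected payoff from each pure strategy against the given mix.
V: (2/7)·(-5) + (3/7)·3 + (1/7)·0 + (1/7)·(-7) = -8/7
W: (2/7)·2 + (3/7)·5 + (1/7)·(-6) + (1/7)·(-5) = 8/7
X: (2/7)·(-2) + (3/7)·(-2) + (1/7)·5 + (1/7)·3 = -2/7
Y: (2/7)·3 + (3/7)·1 + (1/7)·7 + (1/7)·0 = 16/7
Highest expected payoff is 16/7, from Y.

Y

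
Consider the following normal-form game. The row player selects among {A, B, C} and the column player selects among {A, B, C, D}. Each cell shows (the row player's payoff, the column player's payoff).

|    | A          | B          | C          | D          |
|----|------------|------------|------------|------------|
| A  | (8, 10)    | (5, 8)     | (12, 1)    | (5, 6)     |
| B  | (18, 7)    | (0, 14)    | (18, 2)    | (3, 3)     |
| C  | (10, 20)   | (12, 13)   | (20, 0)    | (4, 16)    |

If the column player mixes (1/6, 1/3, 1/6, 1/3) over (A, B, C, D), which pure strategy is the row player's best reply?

C

The row player's best reply maximizes expected payoff against the mix.
A: (1/6)·8 + (1/3)·5 + (1/6)·12 + (1/3)·5 = 20/3
B: (1/6)·18 + (1/3)·0 + (1/6)·18 + (1/3)·3 = 7
C: (1/6)·10 + (1/3)·12 + (1/6)·20 + (1/3)·4 = 31/3
Highest expected payoff is 31/3, from C.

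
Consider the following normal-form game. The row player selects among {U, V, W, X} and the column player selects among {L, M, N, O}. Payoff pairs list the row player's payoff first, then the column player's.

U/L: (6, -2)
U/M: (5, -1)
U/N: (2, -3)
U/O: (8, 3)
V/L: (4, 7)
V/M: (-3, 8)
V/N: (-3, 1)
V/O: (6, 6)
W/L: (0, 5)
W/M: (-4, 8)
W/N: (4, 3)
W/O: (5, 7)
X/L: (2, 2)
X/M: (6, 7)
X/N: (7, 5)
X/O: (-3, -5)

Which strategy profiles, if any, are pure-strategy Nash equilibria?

A profile is a Nash equilibrium when each player is best-responding to the other.
The row player's best responses — vs L: U (payoff 6); vs M: X (payoff 6); vs N: X (payoff 7); vs O: U (payoff 8).
The column player's best responses — vs U: O (payoff 3); vs V: M (payoff 8); vs W: M (payoff 8); vs X: M (payoff 7).
Mutual best responses occur at (U, O) and (X, M); at each, neither player gains by switching.

(U, O) and (X, M)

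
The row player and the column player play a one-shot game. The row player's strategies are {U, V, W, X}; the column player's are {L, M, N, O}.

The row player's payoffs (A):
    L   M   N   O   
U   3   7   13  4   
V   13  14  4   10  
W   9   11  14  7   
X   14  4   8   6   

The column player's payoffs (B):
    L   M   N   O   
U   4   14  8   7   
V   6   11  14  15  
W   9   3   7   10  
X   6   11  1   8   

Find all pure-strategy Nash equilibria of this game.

Find each player's best response to every opponent strategy; NE are the intersections.
The row player's best responses — vs L: X (payoff 14); vs M: V (payoff 14); vs N: W (payoff 14); vs O: V (payoff 10).
The column player's best responses — vs U: M (payoff 14); vs V: O (payoff 15); vs W: O (payoff 10); vs X: M (payoff 11).
The only mutual best response is (V, O); neither player gains by switching there.

(V, O)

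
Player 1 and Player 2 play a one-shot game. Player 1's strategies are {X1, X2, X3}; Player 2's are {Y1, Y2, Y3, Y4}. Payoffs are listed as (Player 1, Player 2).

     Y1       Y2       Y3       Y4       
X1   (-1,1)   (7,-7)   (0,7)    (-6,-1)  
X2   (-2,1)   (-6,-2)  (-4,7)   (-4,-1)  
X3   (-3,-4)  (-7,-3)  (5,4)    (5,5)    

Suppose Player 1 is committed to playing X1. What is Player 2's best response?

Y3

With Player 1 fixed at X1, Player 2's payoffs are: Y1 → 1, Y2 → -7, Y3 → 7, Y4 → -1.
The maximum is 7, achieved by Y3.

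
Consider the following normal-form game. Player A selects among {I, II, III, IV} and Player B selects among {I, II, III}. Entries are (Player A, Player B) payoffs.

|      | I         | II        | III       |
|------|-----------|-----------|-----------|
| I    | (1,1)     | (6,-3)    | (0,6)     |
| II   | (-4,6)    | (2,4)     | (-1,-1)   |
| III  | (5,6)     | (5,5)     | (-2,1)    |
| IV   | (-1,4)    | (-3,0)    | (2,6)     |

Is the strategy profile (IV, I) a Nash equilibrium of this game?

No

Holding Player B at I: Player A gets -1 from IV but could get 5 by switching to III. Player A has a profitable deviation.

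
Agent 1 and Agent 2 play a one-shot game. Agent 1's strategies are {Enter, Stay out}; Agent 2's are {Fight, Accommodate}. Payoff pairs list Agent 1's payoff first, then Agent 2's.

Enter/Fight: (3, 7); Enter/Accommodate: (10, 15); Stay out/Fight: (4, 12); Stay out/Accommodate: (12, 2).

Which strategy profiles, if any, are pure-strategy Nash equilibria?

Find each player's best response to every opponent strategy; NE are the intersections.
Agent 1's best responses — vs Fight: Stay out (payoff 4); vs Accommodate: Stay out (payoff 12).
Agent 2's best responses — vs Enter: Accommodate (payoff 15); vs Stay out: Fight (payoff 12).
The only mutual best response is (Stay out, Fight); neither player gains by switching there.

(Stay out, Fight)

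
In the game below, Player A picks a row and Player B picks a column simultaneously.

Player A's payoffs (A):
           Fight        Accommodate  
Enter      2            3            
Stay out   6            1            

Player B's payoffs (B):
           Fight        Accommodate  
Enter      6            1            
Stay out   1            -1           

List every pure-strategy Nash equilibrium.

Find each player's best response to every opponent strategy; NE are the intersections.
Player A's best responses — vs Fight: Stay out (payoff 6); vs Accommodate: Enter (payoff 3).
Player B's best responses — vs Enter: Fight (payoff 6); vs Stay out: Fight (payoff 1).
The only mutual best response is (Stay out, Fight); neither player gains by switching there.

(Stay out, Fight)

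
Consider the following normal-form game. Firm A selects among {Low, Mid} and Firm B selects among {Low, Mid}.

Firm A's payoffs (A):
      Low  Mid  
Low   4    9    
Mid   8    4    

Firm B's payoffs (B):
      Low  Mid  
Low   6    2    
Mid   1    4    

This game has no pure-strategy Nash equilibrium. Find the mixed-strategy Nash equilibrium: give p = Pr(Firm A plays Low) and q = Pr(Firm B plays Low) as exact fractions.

p = 3/7, q = 5/9

In a mixed NE each player is indifferent between their pure strategies, so the opponent's mix sets the indifference.
Firm B indifferent between Low and Mid: p·6 + (1−p)·1 = p·2 + (1−p)·4 ⟹ 1 + 5p = 4 + (-2)p ⟹ p = 3/7.
Firm A indifferent between Low and Mid: q·4 + (1−q)·9 = q·8 + (1−q)·4 ⟹ 9 + (-5)q = 4 + 4q ⟹ q = 5/9.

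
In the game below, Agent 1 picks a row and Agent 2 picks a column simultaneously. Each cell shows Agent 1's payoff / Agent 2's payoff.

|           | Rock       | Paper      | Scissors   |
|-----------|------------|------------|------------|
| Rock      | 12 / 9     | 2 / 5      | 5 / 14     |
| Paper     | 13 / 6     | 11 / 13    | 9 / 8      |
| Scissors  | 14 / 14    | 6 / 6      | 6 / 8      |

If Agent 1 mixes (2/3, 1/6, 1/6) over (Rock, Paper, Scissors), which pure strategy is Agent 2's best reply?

Agent 2's best reply maximizes expected payoff against the mix.
Rock: (2/3)·9 + (1/6)·6 + (1/6)·14 = 28/3
Paper: (2/3)·5 + (1/6)·13 + (1/6)·6 = 13/2
Scissors: (2/3)·14 + (1/6)·8 + (1/6)·8 = 12
Highest expected payoff is 12, from Scissors.

Scissors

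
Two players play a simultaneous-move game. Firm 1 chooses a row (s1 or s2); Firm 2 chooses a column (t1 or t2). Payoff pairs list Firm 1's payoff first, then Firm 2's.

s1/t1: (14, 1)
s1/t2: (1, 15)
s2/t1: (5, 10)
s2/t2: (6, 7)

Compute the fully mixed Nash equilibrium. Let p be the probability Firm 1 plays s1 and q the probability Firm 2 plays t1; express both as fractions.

In a mixed NE each player is indifferent between their pure strategies, so the opponent's mix sets the indifference.
Firm 2 indifferent between t1 and t2: p·1 + (1−p)·10 = p·15 + (1−p)·7 ⟹ 10 + (-9)p = 7 + 8p ⟹ p = 3/17.
Firm 1 indifferent between s1 and s2: q·14 + (1−q)·1 = q·5 + (1−q)·6 ⟹ 1 + 13q = 6 + (-1)q ⟹ q = 5/14.

p = 3/17, q = 5/14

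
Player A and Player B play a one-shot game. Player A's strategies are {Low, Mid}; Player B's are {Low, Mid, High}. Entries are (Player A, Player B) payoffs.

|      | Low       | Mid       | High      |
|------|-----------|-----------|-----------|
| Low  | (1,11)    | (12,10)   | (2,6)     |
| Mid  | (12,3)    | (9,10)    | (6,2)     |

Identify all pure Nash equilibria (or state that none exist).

A profile is a Nash equilibrium when each player is best-responding to the other.
Player A's best responses — vs Low: Mid (payoff 12); vs Mid: Low (payoff 12); vs High: Mid (payoff 6).
Player B's best responses — vs Low: Low (payoff 11); vs Mid: Mid (payoff 10).
No cell has both players best-responding. For instance, Player A's best reply to Low is Mid, but against Mid Player B prefers Mid over Low.

None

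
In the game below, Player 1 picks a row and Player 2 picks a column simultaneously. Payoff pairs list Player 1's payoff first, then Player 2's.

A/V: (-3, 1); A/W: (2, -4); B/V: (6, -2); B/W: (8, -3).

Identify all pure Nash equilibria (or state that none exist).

Check mutual best responses: a cell is a NE iff neither player can gain by unilaterally deviating.
Player 1's best responses — vs V: B (payoff 6); vs W: B (payoff 8).
Player 2's best responses — vs A: V (payoff 1); vs B: V (payoff -2).
The only mutual best response is (B, V); neither player gains by switching there.

(B, V)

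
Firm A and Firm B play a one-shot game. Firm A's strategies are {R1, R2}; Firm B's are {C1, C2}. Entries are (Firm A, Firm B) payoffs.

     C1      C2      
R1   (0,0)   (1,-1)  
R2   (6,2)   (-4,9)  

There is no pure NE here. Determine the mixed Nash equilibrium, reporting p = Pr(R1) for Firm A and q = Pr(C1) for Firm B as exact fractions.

Each player's mixing probability is pinned down by making the *other* player indifferent.
Firm B indifferent between C1 and C2: p·0 + (1−p)·2 = p·(-1) + (1−p)·9 ⟹ 2 + (-2)p = 9 + (-10)p ⟹ p = 7/8.
Firm A indifferent between R1 and R2: q·0 + (1−q)·1 = q·6 + (1−q)·(-4) ⟹ 1 + (-1)q = (-4) + 10q ⟹ q = 5/11.

p = 7/8, q = 5/11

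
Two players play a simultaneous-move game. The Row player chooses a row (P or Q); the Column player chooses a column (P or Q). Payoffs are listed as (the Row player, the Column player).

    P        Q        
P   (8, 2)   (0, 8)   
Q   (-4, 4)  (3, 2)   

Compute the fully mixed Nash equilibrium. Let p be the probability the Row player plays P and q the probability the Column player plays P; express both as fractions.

p = 1/4, q = 1/5

Each player's mixing probability is pinned down by making the *other* player indifferent.
The Column player indifferent between P and Q: p·2 + (1−p)·4 = p·8 + (1−p)·2 ⟹ 4 + (-2)p = 2 + 6p ⟹ p = 1/4.
The Row player indifferent between P and Q: q·8 + (1−q)·0 = q·(-4) + (1−q)·3 ⟹ 0 + 8q = 3 + (-7)q ⟹ q = 1/5.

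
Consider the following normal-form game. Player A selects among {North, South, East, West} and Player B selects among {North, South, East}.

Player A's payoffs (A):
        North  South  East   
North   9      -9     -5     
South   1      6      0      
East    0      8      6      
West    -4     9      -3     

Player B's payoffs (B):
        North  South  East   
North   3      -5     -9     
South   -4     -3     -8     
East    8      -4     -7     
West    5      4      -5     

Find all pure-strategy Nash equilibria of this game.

(North, North)

A profile is a Nash equilibrium when each player is best-responding to the other.
Player A's best responses — vs North: North (payoff 9); vs South: West (payoff 9); vs East: East (payoff 6).
Player B's best responses — vs North: North (payoff 3); vs South: South (payoff -3); vs East: North (payoff 8); vs West: North (payoff 5).
The only mutual best response is (North, North); neither player gains by switching there.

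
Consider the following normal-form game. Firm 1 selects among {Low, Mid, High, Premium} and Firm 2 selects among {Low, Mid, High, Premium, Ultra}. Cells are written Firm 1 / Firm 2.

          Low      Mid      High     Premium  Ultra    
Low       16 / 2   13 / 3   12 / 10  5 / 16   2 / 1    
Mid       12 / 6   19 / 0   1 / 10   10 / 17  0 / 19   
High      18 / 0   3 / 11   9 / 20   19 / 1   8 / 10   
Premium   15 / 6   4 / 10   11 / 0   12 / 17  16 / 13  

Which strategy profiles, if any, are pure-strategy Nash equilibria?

There is no pure-strategy Nash equilibrium

A profile is a Nash equilibrium when each player is best-responding to the other.
Firm 1's best responses — vs Low: High (payoff 18); vs Mid: Mid (payoff 19); vs High: Low (payoff 12); vs Premium: High (payoff 19); vs Ultra: Premium (payoff 16).
Firm 2's best responses — vs Low: Premium (payoff 16); vs Mid: Ultra (payoff 19); vs High: High (payoff 20); vs Premium: Premium (payoff 17).
No cell has both players best-responding. For instance, Firm 1's best reply to Mid is Mid, but against Mid Firm 2 prefers Ultra over Mid.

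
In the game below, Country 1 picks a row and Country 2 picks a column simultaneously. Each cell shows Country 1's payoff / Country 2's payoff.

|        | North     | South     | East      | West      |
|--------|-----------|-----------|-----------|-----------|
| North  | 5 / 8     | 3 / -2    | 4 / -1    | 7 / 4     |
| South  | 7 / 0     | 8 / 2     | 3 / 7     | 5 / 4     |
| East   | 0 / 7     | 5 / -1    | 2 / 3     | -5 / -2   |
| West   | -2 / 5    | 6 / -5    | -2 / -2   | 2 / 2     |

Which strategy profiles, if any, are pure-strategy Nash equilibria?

None

Check mutual best responses: a cell is a NE iff neither player can gain by unilaterally deviating.
Country 1's best responses — vs North: South (payoff 7); vs South: South (payoff 8); vs East: North (payoff 4); vs West: North (payoff 7).
Country 2's best responses — vs North: North (payoff 8); vs South: East (payoff 7); vs East: North (payoff 7); vs West: North (payoff 5).
No cell has both players best-responding. For instance, Country 1's best reply to East is North, but against North Country 2 prefers North over East.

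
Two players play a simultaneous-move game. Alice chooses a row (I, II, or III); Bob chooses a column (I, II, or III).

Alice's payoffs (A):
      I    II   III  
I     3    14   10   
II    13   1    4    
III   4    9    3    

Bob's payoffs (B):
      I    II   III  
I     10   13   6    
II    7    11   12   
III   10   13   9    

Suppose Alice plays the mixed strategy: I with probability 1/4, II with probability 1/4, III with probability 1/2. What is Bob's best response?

II

Bob's best reply maximizes expected payoff against the mix.
I: (1/4)·10 + (1/4)·7 + (1/2)·10 = 37/4
II: (1/4)·13 + (1/4)·11 + (1/2)·13 = 25/2
III: (1/4)·6 + (1/4)·12 + (1/2)·9 = 9
Highest expected payoff is 25/2, from II.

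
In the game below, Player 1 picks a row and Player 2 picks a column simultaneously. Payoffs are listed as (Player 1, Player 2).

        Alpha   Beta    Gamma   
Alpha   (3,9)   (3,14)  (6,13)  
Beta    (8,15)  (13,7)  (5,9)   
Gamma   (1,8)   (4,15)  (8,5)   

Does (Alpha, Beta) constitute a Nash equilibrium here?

Holding Player 2 at Beta: Player 1 gets 3 from Alpha but could get 13 by switching to Beta. Player 1 has a profitable deviation.

No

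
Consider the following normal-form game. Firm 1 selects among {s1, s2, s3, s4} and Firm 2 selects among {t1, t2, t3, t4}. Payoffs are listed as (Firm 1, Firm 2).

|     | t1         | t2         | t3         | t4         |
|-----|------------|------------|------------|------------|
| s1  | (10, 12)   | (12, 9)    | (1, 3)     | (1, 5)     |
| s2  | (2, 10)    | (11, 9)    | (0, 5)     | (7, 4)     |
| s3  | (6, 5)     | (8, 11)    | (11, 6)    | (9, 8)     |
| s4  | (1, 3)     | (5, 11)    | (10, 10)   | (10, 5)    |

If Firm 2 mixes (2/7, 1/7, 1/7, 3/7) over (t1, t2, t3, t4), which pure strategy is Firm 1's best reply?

s3

Firm 1's best reply maximizes expected payoff against the mix.
s1: (2/7)·10 + (1/7)·12 + (1/7)·1 + (3/7)·1 = 36/7
s2: (2/7)·2 + (1/7)·11 + (1/7)·0 + (3/7)·7 = 36/7
s3: (2/7)·6 + (1/7)·8 + (1/7)·11 + (3/7)·9 = 58/7
s4: (2/7)·1 + (1/7)·5 + (1/7)·10 + (3/7)·10 = 47/7
Highest expected payoff is 58/7, from s3.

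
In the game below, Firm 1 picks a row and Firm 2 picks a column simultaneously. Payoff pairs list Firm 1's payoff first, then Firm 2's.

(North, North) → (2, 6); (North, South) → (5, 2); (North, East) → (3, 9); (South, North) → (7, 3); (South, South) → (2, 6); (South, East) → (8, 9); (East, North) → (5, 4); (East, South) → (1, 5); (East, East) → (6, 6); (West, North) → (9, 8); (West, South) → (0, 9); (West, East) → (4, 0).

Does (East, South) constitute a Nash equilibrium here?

Holding Firm 2 at South: Firm 1 gets 1 from East but could get 5 by switching to North. Firm 1 has a profitable deviation.

No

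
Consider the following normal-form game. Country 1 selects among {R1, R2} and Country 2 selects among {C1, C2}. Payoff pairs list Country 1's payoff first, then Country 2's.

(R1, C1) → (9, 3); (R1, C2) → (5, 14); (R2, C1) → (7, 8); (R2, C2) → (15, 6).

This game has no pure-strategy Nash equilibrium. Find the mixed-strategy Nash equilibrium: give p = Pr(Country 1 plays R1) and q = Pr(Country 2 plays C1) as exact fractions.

p = 2/13, q = 5/6

Each player's mixing probability is pinned down by making the *other* player indifferent.
Country 2 indifferent between C1 and C2: p·3 + (1−p)·8 = p·14 + (1−p)·6 ⟹ 8 + (-5)p = 6 + 8p ⟹ p = 2/13.
Country 1 indifferent between R1 and R2: q·9 + (1−q)·5 = q·7 + (1−q)·15 ⟹ 5 + 4q = 15 + (-8)q ⟹ q = 5/6.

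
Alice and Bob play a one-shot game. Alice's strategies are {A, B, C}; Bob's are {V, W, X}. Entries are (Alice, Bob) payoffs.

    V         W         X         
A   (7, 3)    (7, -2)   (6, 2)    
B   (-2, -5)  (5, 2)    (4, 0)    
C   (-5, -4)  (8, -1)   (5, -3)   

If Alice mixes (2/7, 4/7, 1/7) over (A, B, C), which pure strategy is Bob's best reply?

Bob's best reply maximizes expected payoff against the mix.
V: (2/7)·3 + (4/7)·(-5) + (1/7)·(-4) = -18/7
W: (2/7)·(-2) + (4/7)·2 + (1/7)·(-1) = 3/7
X: (2/7)·2 + (4/7)·0 + (1/7)·(-3) = 1/7
Highest expected payoff is 3/7, from W.

W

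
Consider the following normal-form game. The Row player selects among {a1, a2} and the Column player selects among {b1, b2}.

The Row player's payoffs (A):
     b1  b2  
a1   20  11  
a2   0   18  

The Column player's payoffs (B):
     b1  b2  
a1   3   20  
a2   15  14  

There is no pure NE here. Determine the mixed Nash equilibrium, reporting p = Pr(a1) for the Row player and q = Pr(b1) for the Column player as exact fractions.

In a mixed NE each player is indifferent between their pure strategies, so the opponent's mix sets the indifference.
The Column player indifferent between b1 and b2: p·3 + (1−p)·15 = p·20 + (1−p)·14 ⟹ 15 + (-12)p = 14 + 6p ⟹ p = 1/18.
The Row player indifferent between a1 and a2: q·20 + (1−q)·11 = q·0 + (1−q)·18 ⟹ 11 + 9q = 18 + (-18)q ⟹ q = 7/27.

p = 1/18, q = 7/27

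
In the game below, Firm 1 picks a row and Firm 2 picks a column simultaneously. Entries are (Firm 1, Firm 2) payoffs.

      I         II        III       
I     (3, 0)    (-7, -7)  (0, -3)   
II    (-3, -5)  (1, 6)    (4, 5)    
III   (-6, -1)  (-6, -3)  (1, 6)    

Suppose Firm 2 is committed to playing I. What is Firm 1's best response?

I

With Firm 2 fixed at I, Firm 1's payoffs are: I → 3, II → -3, III → -6.
The maximum is 3, achieved by I.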